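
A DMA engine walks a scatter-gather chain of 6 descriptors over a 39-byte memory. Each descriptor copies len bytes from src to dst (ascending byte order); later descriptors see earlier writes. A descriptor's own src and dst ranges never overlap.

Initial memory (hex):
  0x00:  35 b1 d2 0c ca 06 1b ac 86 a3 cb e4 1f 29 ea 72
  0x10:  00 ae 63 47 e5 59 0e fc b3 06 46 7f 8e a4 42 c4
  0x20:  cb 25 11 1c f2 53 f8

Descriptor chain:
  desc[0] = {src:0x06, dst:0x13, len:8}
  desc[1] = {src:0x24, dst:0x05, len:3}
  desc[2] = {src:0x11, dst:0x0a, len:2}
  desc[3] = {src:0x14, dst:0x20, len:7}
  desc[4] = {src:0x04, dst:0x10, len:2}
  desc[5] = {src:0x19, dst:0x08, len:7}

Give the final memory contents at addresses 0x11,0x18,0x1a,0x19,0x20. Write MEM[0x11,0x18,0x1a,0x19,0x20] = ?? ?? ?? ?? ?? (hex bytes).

[0] 0x06->0x13 len=8 : 1b ac 86 a3 cb e4 1f 29
[1] 0x24->0x05 len=3 : f2 53 f8
[2] 0x11->0x0a len=2 : ae 63
[3] 0x14->0x20 len=7 : ac 86 a3 cb e4 1f 29
[4] 0x04->0x10 len=2 : ca f2
[5] 0x19->0x08 len=7 : 1f 29 7f 8e a4 42 c4
query mem[0x11]=0xf2, mem[0x18]=0xe4, mem[0x1a]=0x29, mem[0x19]=0x1f, mem[0x20]=0xac

MEM[0x11,0x18,0x1a,0x19,0x20] = f2 e4 29 1f ac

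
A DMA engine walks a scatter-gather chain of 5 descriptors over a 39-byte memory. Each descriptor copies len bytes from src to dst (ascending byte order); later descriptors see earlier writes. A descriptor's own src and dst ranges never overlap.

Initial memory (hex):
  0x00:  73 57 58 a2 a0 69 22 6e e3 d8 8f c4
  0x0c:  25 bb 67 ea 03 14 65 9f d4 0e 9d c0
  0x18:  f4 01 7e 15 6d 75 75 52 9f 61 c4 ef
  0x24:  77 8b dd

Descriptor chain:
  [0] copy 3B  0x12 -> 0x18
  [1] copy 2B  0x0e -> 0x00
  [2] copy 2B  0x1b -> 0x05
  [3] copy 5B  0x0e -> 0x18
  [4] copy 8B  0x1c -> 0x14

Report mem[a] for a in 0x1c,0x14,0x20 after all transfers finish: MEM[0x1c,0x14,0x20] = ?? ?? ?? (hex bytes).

[0] 0x12->0x18 len=3 : 65 9f d4
[1] 0x0e->0x00 len=2 : 67 ea
[2] 0x1b->0x05 len=2 : 15 6d
[3] 0x0e->0x18 len=5 : 67 ea 03 14 65
[4] 0x1c->0x14 len=8 : 65 75 75 52 9f 61 c4 ef
query mem[0x1c]=0x65, mem[0x14]=0x65, mem[0x20]=0x9f

MEM[0x1c,0x14,0x20] = 65 65 9f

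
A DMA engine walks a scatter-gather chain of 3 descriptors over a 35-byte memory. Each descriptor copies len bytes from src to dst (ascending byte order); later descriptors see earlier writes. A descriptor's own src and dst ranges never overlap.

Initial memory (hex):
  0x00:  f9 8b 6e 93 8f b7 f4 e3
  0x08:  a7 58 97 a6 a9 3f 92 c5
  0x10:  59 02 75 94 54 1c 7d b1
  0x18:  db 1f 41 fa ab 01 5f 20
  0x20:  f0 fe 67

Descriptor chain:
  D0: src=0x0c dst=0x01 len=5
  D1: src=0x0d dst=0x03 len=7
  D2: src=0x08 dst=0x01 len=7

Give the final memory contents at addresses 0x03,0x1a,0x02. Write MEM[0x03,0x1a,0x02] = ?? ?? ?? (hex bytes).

MEM[0x03,0x1a,0x02] = 97 41 94

D0: mem[0x01..0x05] <- [a9 3f 92 c5 59]
D1: mem[0x03..0x09] <- [3f 92 c5 59 02 75 94]
D2: mem[0x01..0x07] <- [75 94 97 a6 a9 3f 92]
query mem[0x03]=0x97, mem[0x1a]=0x41, mem[0x02]=0x94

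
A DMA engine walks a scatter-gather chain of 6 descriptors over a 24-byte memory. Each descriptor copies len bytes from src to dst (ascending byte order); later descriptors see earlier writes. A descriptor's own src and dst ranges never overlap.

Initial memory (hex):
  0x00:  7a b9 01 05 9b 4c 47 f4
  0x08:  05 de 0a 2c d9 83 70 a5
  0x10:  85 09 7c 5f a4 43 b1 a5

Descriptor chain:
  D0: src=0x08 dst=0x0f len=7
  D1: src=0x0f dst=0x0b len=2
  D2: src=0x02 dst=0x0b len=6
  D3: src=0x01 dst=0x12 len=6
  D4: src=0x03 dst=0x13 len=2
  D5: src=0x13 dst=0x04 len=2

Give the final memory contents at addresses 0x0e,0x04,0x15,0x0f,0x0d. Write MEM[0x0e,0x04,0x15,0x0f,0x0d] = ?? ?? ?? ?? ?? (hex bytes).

MEM[0x0e,0x04,0x15,0x0f,0x0d] = 4c 05 9b 47 9b

#0 dst[0x0f+7] := {0x05,0xde,0x0a,0x2c,0xd9,0x83,0x70}
#1 dst[0x0b+2] := {0x05,0xde}
#2 dst[0x0b+6] := {0x01,0x05,0x9b,0x4c,0x47,0xf4}
#3 dst[0x12+6] := {0xb9,0x01,0x05,0x9b,0x4c,0x47}
#4 dst[0x13+2] := {0x05,0x9b}
#5 dst[0x04+2] := {0x05,0x9b}
query mem[0x0e]=0x4c, mem[0x04]=0x05, mem[0x15]=0x9b, mem[0x0f]=0x47, mem[0x0d]=0x9b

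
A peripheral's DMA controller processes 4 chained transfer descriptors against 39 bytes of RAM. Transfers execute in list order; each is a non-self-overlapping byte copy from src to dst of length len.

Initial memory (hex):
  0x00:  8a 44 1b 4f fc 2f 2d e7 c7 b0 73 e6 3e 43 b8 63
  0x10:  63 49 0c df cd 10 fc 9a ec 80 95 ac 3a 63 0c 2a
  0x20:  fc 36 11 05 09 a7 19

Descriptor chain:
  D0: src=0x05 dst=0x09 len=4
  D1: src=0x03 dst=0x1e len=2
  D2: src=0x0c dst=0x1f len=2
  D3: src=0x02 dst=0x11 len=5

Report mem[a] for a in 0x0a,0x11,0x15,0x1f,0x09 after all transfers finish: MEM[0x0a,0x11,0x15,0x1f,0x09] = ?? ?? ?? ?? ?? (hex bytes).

D0: mem[0x09..0x0c] <- [2f 2d e7 c7]
D1: mem[0x1e..0x1f] <- [4f fc]
D2: mem[0x1f..0x20] <- [c7 43]
D3: mem[0x11..0x15] <- [1b 4f fc 2f 2d]
query mem[0x0a]=0x2d, mem[0x11]=0x1b, mem[0x15]=0x2d, mem[0x1f]=0xc7, mem[0x09]=0x2f

MEM[0x0a,0x11,0x15,0x1f,0x09] = 2d 1b 2d c7 2f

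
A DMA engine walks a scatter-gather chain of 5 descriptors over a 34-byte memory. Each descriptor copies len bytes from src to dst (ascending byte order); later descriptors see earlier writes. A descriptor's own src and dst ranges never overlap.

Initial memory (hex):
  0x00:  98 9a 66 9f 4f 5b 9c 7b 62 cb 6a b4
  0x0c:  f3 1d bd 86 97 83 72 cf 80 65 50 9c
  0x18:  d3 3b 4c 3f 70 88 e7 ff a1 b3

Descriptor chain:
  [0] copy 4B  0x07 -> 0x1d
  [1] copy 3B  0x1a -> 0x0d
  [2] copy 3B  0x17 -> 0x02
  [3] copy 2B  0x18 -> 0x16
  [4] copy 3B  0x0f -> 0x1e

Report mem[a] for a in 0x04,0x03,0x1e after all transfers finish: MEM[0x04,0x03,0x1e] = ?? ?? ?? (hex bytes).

MEM[0x04,0x03,0x1e] = 3b d3 70

D0: mem[0x1d..0x20] <- [7b 62 cb 6a]
D1: mem[0x0d..0x0f] <- [4c 3f 70]
D2: mem[0x02..0x04] <- [9c d3 3b]
D3: mem[0x16..0x17] <- [d3 3b]
D4: mem[0x1e..0x20] <- [70 97 83]
query mem[0x04]=0x3b, mem[0x03]=0xd3, mem[0x1e]=0x70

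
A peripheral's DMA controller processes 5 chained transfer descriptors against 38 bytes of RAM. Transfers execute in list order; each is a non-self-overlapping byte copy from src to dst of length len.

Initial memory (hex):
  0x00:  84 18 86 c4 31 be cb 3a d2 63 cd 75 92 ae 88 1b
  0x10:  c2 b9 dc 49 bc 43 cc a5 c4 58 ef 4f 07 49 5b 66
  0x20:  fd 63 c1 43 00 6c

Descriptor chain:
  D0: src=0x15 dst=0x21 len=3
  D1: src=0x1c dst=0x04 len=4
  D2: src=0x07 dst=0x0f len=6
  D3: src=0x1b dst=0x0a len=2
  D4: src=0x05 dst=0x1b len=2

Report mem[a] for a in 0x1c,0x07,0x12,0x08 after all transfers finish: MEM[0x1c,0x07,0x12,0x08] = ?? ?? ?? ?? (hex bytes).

  after D0: wrote 3B at 0x21 = 43cca5
  after D1: wrote 4B at 0x04 = 07495b66
  after D2: wrote 6B at 0x0f = 66d263cd7592
  after D3: wrote 2B at 0x0a = 4f07
  after D4: wrote 2B at 0x1b = 495b
query mem[0x1c]=0x5b, mem[0x07]=0x66, mem[0x12]=0xcd, mem[0x08]=0xd2

MEM[0x1c,0x07,0x12,0x08] = 5b 66 cd d2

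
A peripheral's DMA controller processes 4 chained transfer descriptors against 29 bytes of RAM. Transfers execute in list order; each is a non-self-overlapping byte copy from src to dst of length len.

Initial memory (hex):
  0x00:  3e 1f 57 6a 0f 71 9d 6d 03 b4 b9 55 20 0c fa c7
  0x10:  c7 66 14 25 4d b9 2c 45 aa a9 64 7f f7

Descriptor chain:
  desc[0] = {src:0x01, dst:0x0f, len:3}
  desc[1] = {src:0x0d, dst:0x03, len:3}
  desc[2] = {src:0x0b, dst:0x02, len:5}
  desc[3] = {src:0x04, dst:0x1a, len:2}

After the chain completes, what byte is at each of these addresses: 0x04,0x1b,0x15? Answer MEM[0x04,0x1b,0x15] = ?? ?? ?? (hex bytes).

MEM[0x04,0x1b,0x15] = 0c fa b9

#0 dst[0x0f+3] := {0x1f,0x57,0x6a}
#1 dst[0x03+3] := {0x0c,0xfa,0x1f}
#2 dst[0x02+5] := {0x55,0x20,0x0c,0xfa,0x1f}
#3 dst[0x1a+2] := {0x0c,0xfa}
query mem[0x04]=0x0c, mem[0x1b]=0xfa, mem[0x15]=0xb9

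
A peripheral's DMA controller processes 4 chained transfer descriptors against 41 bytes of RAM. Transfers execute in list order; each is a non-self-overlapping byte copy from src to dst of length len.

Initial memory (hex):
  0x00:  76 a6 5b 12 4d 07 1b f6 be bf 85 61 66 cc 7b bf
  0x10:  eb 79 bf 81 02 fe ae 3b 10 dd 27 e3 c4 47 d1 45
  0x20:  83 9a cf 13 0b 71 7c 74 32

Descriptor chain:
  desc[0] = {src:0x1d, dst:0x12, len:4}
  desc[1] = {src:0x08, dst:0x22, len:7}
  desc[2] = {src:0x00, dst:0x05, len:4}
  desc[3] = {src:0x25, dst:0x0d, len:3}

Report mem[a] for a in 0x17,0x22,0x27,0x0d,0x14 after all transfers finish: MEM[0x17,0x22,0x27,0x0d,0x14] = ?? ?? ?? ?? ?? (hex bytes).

[0] 0x1d->0x12 len=4 : 47 d1 45 83
[1] 0x08->0x22 len=7 : be bf 85 61 66 cc 7b
[2] 0x00->0x05 len=4 : 76 a6 5b 12
[3] 0x25->0x0d len=3 : 61 66 cc
query mem[0x17]=0x3b, mem[0x22]=0xbe, mem[0x27]=0xcc, mem[0x0d]=0x61, mem[0x14]=0x45

MEM[0x17,0x22,0x27,0x0d,0x14] = 3b be cc 61 45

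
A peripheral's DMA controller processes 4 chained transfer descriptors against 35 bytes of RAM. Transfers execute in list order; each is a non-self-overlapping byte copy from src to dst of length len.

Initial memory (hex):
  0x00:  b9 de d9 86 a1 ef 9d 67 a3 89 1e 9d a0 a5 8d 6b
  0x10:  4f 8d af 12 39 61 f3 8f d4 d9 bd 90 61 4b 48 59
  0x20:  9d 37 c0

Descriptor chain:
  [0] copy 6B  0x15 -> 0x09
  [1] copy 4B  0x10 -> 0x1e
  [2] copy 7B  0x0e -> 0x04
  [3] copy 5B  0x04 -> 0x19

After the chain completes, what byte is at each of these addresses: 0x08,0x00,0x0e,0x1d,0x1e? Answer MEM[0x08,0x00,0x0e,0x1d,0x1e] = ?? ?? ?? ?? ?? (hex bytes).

  after D0: wrote 6B at 0x09 = 61f38fd4d9bd
  after D1: wrote 4B at 0x1e = 4f8daf12
  after D2: wrote 7B at 0x04 = bd6b4f8daf1239
  after D3: wrote 5B at 0x19 = bd6b4f8daf
query mem[0x08]=0xaf, mem[0x00]=0xb9, mem[0x0e]=0xbd, mem[0x1d]=0xaf, mem[0x1e]=0x4f

MEM[0x08,0x00,0x0e,0x1d,0x1e] = af b9 bd af 4f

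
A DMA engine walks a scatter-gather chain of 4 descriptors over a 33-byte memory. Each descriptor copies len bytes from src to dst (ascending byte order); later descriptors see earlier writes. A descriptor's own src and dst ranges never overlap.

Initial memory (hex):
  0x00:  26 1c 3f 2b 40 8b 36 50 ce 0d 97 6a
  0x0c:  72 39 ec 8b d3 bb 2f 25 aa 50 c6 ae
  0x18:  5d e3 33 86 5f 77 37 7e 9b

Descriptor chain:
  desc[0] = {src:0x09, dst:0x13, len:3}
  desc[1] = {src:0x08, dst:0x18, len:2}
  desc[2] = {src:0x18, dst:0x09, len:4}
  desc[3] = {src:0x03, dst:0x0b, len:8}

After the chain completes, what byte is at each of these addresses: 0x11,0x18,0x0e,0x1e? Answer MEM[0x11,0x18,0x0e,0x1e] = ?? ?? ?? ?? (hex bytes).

  after D0: wrote 3B at 0x13 = 0d976a
  after D1: wrote 2B at 0x18 = ce0d
  after D2: wrote 4B at 0x09 = ce0d3386
  after D3: wrote 8B at 0x0b = 2b408b3650cece0d
query mem[0x11]=0xce, mem[0x18]=0xce, mem[0x0e]=0x36, mem[0x1e]=0x37

MEM[0x11,0x18,0x0e,0x1e] = ce ce 36 37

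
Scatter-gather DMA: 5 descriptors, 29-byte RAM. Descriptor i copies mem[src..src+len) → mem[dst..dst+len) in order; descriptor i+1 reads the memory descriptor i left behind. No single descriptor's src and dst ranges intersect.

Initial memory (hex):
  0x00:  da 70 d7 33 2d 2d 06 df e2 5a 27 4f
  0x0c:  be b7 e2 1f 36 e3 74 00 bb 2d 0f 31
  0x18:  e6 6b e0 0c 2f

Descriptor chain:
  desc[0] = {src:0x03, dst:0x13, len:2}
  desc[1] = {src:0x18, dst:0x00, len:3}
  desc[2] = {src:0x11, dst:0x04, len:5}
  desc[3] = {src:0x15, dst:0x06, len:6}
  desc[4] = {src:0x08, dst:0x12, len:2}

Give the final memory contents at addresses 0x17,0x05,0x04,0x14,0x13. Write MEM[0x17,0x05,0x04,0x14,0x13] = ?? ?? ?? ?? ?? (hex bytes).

D0: mem[0x13..0x14] <- [33 2d]
D1: mem[0x00..0x02] <- [e6 6b e0]
D2: mem[0x04..0x08] <- [e3 74 33 2d 2d]
D3: mem[0x06..0x0b] <- [2d 0f 31 e6 6b e0]
D4: mem[0x12..0x13] <- [31 e6]
query mem[0x17]=0x31, mem[0x05]=0x74, mem[0x04]=0xe3, mem[0x14]=0x2d, mem[0x13]=0xe6

MEM[0x17,0x05,0x04,0x14,0x13] = 31 74 e3 2d e6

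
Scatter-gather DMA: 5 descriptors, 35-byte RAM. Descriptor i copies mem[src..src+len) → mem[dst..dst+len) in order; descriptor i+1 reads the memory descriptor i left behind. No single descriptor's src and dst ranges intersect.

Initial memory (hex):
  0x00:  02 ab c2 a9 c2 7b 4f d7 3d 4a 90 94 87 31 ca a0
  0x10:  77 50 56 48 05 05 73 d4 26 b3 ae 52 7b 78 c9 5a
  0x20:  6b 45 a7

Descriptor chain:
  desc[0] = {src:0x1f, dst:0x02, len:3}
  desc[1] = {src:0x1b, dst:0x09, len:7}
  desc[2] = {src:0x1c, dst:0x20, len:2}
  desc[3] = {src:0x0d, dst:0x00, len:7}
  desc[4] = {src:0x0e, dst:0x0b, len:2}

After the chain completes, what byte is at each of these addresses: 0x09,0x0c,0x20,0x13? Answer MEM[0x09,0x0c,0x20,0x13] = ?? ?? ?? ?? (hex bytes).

MEM[0x09,0x0c,0x20,0x13] = 52 45 7b 48

[0] 0x1f->0x02 len=3 : 5a 6b 45
[1] 0x1b->0x09 len=7 : 52 7b 78 c9 5a 6b 45
[2] 0x1c->0x20 len=2 : 7b 78
[3] 0x0d->0x00 len=7 : 5a 6b 45 77 50 56 48
[4] 0x0e->0x0b len=2 : 6b 45
query mem[0x09]=0x52, mem[0x0c]=0x45, mem[0x20]=0x7b, mem[0x13]=0x48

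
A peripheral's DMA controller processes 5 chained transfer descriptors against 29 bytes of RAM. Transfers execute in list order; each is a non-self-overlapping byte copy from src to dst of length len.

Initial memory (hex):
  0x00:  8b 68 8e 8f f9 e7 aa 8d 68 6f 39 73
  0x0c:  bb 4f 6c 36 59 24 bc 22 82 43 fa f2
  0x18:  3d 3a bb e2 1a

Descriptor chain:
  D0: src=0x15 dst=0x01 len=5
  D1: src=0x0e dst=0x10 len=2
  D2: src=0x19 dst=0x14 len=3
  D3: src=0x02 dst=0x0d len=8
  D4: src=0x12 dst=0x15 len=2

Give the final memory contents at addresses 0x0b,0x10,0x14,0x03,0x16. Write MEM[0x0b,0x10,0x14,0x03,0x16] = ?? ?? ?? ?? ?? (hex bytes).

#0 dst[0x01+5] := {0x43,0xfa,0xf2,0x3d,0x3a}
#1 dst[0x10+2] := {0x6c,0x36}
#2 dst[0x14+3] := {0x3a,0xbb,0xe2}
#3 dst[0x0d+8] := {0xfa,0xf2,0x3d,0x3a,0xaa,0x8d,0x68,0x6f}
#4 dst[0x15+2] := {0x8d,0x68}
query mem[0x0b]=0x73, mem[0x10]=0x3a, mem[0x14]=0x6f, mem[0x03]=0xf2, mem[0x16]=0x68

MEM[0x0b,0x10,0x14,0x03,0x16] = 73 3a 6f f2 68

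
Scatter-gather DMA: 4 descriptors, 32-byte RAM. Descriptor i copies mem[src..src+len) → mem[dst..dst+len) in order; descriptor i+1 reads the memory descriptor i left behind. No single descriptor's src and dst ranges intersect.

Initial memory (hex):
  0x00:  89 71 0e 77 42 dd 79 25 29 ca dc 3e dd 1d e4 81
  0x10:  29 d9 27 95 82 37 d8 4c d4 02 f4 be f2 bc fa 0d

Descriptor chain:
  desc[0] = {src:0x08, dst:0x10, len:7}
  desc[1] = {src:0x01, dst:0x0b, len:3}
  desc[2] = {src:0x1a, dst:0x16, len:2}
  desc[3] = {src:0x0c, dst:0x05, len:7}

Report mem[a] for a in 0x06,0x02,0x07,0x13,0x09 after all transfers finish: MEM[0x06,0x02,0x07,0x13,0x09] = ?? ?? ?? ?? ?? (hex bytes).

  after D0: wrote 7B at 0x10 = 29cadc3edd1de4
  after D1: wrote 3B at 0x0b = 710e77
  after D2: wrote 2B at 0x16 = f4be
  after D3: wrote 7B at 0x05 = 0e77e48129cadc
query mem[0x06]=0x77, mem[0x02]=0x0e, mem[0x07]=0xe4, mem[0x13]=0x3e, mem[0x09]=0x29

MEM[0x06,0x02,0x07,0x13,0x09] = 77 0e e4 3e 29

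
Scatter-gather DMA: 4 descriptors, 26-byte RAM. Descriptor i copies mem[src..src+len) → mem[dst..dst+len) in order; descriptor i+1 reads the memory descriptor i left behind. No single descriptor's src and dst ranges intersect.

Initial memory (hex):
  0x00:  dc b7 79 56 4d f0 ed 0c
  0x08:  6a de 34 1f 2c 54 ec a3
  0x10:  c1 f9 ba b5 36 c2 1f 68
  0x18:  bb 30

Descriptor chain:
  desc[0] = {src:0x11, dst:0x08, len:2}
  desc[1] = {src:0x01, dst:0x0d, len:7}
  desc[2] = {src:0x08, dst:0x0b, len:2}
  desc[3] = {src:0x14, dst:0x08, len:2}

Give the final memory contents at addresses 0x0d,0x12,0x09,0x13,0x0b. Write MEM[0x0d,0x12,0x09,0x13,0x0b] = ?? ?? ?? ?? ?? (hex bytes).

MEM[0x0d,0x12,0x09,0x13,0x0b] = b7 ed c2 0c f9

  after D0: wrote 2B at 0x08 = f9ba
  after D1: wrote 7B at 0x0d = b779564df0ed0c
  after D2: wrote 2B at 0x0b = f9ba
  after D3: wrote 2B at 0x08 = 36c2
query mem[0x0d]=0xb7, mem[0x12]=0xed, mem[0x09]=0xc2, mem[0x13]=0x0c, mem[0x0b]=0xf9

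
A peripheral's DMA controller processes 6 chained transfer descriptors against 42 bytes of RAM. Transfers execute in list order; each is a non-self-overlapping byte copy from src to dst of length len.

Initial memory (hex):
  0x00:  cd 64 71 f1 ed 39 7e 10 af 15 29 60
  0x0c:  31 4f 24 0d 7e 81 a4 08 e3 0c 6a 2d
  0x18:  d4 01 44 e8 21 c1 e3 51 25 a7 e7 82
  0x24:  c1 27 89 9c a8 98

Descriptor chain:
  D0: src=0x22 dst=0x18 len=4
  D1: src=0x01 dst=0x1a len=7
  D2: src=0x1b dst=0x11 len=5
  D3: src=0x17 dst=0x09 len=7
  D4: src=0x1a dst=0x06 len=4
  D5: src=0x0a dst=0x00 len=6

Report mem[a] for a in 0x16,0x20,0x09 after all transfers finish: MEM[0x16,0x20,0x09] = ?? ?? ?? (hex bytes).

MEM[0x16,0x20,0x09] = 6a 10 ed

[0] 0x22->0x18 len=4 : e7 82 c1 27
[1] 0x01->0x1a len=7 : 64 71 f1 ed 39 7e 10
[2] 0x1b->0x11 len=5 : 71 f1 ed 39 7e
[3] 0x17->0x09 len=7 : 2d e7 82 64 71 f1 ed
[4] 0x1a->0x06 len=4 : 64 71 f1 ed
[5] 0x0a->0x00 len=6 : e7 82 64 71 f1 ed
query mem[0x16]=0x6a, mem[0x20]=0x10, mem[0x09]=0xed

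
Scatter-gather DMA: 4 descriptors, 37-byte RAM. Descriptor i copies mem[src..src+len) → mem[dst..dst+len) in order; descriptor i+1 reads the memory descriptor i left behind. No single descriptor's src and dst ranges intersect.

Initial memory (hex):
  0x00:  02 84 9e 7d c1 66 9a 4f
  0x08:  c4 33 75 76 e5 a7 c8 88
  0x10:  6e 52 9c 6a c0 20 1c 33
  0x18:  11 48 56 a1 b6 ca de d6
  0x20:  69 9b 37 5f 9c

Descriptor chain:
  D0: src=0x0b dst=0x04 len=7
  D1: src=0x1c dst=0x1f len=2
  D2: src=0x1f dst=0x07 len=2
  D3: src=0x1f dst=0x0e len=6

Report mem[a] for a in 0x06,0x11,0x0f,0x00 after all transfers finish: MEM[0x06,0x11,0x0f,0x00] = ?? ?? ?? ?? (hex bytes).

#0 dst[0x04+7] := {0x76,0xe5,0xa7,0xc8,0x88,0x6e,0x52}
#1 dst[0x1f+2] := {0xb6,0xca}
#2 dst[0x07+2] := {0xb6,0xca}
#3 dst[0x0e+6] := {0xb6,0xca,0x9b,0x37,0x5f,0x9c}
query mem[0x06]=0xa7, mem[0x11]=0x37, mem[0x0f]=0xca, mem[0x00]=0x02

MEM[0x06,0x11,0x0f,0x00] = a7 37 ca 02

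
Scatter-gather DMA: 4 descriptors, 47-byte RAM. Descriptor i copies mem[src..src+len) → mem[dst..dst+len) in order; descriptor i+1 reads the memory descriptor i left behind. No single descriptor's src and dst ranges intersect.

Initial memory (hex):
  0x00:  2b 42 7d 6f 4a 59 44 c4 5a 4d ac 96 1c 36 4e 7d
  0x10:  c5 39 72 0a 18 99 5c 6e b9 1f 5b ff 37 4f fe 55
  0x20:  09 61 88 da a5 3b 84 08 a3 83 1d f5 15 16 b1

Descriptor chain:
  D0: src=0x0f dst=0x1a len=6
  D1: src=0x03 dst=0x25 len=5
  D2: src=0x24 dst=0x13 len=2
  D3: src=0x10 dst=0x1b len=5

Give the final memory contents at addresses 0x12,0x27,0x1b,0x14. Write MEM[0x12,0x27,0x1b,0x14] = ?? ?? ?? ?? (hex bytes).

#0 dst[0x1a+6] := {0x7d,0xc5,0x39,0x72,0x0a,0x18}
#1 dst[0x25+5] := {0x6f,0x4a,0x59,0x44,0xc4}
#2 dst[0x13+2] := {0xa5,0x6f}
#3 dst[0x1b+5] := {0xc5,0x39,0x72,0xa5,0x6f}
query mem[0x12]=0x72, mem[0x27]=0x59, mem[0x1b]=0xc5, mem[0x14]=0x6f

MEM[0x12,0x27,0x1b,0x14] = 72 59 c5 6f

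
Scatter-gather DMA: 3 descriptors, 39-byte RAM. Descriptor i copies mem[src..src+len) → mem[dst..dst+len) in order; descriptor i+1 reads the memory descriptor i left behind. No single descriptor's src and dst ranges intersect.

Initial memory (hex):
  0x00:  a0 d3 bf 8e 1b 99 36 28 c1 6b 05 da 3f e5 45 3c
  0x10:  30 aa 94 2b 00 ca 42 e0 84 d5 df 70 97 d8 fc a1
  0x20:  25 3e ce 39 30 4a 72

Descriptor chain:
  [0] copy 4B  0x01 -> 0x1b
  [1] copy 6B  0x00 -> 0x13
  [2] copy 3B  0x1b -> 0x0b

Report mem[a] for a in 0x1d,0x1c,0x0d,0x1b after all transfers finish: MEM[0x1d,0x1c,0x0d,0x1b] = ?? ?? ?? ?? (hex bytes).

MEM[0x1d,0x1c,0x0d,0x1b] = 8e bf 8e d3

#0 dst[0x1b+4] := {0xd3,0xbf,0x8e,0x1b}
#1 dst[0x13+6] := {0xa0,0xd3,0xbf,0x8e,0x1b,0x99}
#2 dst[0x0b+3] := {0xd3,0xbf,0x8e}
query mem[0x1d]=0x8e, mem[0x1c]=0xbf, mem[0x0d]=0x8e, mem[0x1b]=0xd3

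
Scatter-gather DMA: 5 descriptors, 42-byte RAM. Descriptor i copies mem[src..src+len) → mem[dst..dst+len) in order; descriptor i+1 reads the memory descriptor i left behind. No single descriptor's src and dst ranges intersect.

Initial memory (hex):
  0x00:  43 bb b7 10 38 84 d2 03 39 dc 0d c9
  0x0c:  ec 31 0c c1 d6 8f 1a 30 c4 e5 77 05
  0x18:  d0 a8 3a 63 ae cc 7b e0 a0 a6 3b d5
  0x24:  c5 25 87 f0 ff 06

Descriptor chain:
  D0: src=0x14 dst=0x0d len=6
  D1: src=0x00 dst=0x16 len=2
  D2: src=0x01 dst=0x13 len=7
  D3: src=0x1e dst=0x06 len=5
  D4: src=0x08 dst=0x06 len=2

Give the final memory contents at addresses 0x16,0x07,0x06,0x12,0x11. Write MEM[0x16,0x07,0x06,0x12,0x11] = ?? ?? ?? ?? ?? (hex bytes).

MEM[0x16,0x07,0x06,0x12,0x11] = 38 a6 a0 a8 d0

D0: mem[0x0d..0x12] <- [c4 e5 77 05 d0 a8]
D1: mem[0x16..0x17] <- [43 bb]
D2: mem[0x13..0x19] <- [bb b7 10 38 84 d2 03]
D3: mem[0x06..0x0a] <- [7b e0 a0 a6 3b]
D4: mem[0x06..0x07] <- [a0 a6]
query mem[0x16]=0x38, mem[0x07]=0xa6, mem[0x06]=0xa0, mem[0x12]=0xa8, mem[0x11]=0xd0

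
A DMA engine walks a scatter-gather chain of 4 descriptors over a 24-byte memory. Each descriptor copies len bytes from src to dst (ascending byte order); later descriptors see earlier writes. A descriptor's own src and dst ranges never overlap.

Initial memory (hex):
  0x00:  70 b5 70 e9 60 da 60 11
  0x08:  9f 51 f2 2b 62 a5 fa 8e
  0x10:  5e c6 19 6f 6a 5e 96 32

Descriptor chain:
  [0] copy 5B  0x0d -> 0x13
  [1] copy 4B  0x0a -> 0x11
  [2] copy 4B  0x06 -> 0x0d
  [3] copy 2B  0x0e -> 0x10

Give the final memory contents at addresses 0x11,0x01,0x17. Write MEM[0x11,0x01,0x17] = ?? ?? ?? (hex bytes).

  after D0: wrote 5B at 0x13 = a5fa8e5ec6
  after D1: wrote 4B at 0x11 = f22b62a5
  after D2: wrote 4B at 0x0d = 60119f51
  after D3: wrote 2B at 0x10 = 119f
query mem[0x11]=0x9f, mem[0x01]=0xb5, mem[0x17]=0xc6

MEM[0x11,0x01,0x17] = 9f b5 c6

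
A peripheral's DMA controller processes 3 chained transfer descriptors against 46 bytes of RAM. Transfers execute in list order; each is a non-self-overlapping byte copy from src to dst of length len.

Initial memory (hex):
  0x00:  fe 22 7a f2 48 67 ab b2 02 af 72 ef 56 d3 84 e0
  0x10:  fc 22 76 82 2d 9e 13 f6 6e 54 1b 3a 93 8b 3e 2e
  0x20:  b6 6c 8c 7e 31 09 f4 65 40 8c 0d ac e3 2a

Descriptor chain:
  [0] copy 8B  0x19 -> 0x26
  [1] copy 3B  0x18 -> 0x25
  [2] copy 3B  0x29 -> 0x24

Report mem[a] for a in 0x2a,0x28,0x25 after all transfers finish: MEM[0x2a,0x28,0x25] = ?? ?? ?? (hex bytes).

D0: mem[0x26..0x2d] <- [54 1b 3a 93 8b 3e 2e b6]
D1: mem[0x25..0x27] <- [6e 54 1b]
D2: mem[0x24..0x26] <- [93 8b 3e]
query mem[0x2a]=0x8b, mem[0x28]=0x3a, mem[0x25]=0x8b

MEM[0x2a,0x28,0x25] = 8b 3a 8b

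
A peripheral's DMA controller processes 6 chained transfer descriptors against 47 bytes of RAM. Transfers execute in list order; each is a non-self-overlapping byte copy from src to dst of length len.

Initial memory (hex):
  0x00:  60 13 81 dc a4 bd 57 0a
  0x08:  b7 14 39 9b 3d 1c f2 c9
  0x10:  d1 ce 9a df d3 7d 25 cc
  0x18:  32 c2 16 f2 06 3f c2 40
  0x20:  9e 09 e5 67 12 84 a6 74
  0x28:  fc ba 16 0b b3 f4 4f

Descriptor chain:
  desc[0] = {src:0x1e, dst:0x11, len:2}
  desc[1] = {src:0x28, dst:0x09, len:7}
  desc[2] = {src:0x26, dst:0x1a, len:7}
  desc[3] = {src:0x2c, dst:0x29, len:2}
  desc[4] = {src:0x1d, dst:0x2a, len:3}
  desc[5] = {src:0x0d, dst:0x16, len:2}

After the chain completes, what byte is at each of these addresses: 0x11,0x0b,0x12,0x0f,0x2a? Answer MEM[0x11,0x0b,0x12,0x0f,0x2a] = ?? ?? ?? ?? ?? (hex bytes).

MEM[0x11,0x0b,0x12,0x0f,0x2a] = c2 16 40 4f ba

#0 dst[0x11+2] := {0xc2,0x40}
#1 dst[0x09+7] := {0xfc,0xba,0x16,0x0b,0xb3,0xf4,0x4f}
#2 dst[0x1a+7] := {0xa6,0x74,0xfc,0xba,0x16,0x0b,0xb3}
#3 dst[0x29+2] := {0xb3,0xf4}
#4 dst[0x2a+3] := {0xba,0x16,0x0b}
#5 dst[0x16+2] := {0xb3,0xf4}
query mem[0x11]=0xc2, mem[0x0b]=0x16, mem[0x12]=0x40, mem[0x0f]=0x4f, mem[0x2a]=0xba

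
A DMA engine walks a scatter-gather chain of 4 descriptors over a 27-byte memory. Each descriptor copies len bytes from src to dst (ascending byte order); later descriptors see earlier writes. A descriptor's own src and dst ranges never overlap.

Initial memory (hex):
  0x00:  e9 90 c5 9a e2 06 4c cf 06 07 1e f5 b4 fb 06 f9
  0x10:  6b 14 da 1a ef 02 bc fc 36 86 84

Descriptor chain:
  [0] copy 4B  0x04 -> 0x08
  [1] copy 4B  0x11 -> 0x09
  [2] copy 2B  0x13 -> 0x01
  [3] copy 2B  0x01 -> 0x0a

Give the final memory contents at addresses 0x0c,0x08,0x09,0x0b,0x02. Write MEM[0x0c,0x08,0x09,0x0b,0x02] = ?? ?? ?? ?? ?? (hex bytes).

[0] 0x04->0x08 len=4 : e2 06 4c cf
[1] 0x11->0x09 len=4 : 14 da 1a ef
[2] 0x13->0x01 len=2 : 1a ef
[3] 0x01->0x0a len=2 : 1a ef
query mem[0x0c]=0xef, mem[0x08]=0xe2, mem[0x09]=0x14, mem[0x0b]=0xef, mem[0x02]=0xef

MEM[0x0c,0x08,0x09,0x0b,0x02] = ef e2 14 ef ef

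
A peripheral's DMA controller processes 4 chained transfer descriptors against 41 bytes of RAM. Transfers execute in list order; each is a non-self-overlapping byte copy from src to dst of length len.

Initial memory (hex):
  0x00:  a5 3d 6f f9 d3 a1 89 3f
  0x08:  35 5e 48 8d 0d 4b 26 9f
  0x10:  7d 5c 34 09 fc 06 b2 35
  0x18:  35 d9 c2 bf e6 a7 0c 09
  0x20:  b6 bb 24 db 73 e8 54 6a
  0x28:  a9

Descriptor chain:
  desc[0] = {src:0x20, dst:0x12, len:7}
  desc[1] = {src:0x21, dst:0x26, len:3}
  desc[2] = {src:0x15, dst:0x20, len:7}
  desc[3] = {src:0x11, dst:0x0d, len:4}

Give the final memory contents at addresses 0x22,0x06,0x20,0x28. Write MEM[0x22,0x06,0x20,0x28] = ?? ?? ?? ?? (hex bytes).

MEM[0x22,0x06,0x20,0x28] = e8 89 db db

D0: mem[0x12..0x18] <- [b6 bb 24 db 73 e8 54]
D1: mem[0x26..0x28] <- [bb 24 db]
D2: mem[0x20..0x26] <- [db 73 e8 54 d9 c2 bf]
D3: mem[0x0d..0x10] <- [5c b6 bb 24]
query mem[0x22]=0xe8, mem[0x06]=0x89, mem[0x20]=0xdb, mem[0x28]=0xdb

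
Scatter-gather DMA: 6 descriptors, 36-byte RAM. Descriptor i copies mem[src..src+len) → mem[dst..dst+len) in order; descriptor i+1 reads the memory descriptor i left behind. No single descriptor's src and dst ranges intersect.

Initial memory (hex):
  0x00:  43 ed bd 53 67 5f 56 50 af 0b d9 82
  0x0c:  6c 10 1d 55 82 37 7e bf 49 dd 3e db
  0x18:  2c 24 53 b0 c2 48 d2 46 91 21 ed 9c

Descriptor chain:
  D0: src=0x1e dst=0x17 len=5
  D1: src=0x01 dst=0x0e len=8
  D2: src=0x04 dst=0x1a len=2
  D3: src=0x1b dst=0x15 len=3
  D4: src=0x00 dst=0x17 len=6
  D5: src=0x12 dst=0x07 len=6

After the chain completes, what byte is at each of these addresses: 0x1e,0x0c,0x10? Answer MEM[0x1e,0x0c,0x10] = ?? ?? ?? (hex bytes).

MEM[0x1e,0x0c,0x10] = d2 43 53

  after D0: wrote 5B at 0x17 = d2469121ed
  after D1: wrote 8B at 0x0e = edbd53675f5650af
  after D2: wrote 2B at 0x1a = 675f
  after D3: wrote 3B at 0x15 = 5fc248
  after D4: wrote 6B at 0x17 = 43edbd53675f
  after D5: wrote 6B at 0x07 = 5f56505fc243
query mem[0x1e]=0xd2, mem[0x0c]=0x43, mem[0x10]=0x53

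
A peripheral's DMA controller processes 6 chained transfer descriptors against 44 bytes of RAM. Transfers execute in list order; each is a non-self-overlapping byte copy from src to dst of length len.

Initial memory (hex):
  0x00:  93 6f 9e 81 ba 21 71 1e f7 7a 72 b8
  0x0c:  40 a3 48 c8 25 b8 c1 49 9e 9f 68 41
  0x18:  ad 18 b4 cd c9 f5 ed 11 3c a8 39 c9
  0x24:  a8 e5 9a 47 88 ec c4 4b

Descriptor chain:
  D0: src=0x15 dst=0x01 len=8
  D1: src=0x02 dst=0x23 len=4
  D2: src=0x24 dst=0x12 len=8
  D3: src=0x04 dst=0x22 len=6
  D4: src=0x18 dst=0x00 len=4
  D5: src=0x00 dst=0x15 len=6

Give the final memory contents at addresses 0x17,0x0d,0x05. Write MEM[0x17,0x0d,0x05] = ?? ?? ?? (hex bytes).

#0 dst[0x01+8] := {0x9f,0x68,0x41,0xad,0x18,0xb4,0xcd,0xc9}
#1 dst[0x23+4] := {0x68,0x41,0xad,0x18}
#2 dst[0x12+8] := {0x41,0xad,0x18,0x47,0x88,0xec,0xc4,0x4b}
#3 dst[0x22+6] := {0xad,0x18,0xb4,0xcd,0xc9,0x7a}
#4 dst[0x00+4] := {0xc4,0x4b,0xb4,0xcd}
#5 dst[0x15+6] := {0xc4,0x4b,0xb4,0xcd,0xad,0x18}
query mem[0x17]=0xb4, mem[0x0d]=0xa3, mem[0x05]=0x18

MEM[0x17,0x0d,0x05] = b4 a3 18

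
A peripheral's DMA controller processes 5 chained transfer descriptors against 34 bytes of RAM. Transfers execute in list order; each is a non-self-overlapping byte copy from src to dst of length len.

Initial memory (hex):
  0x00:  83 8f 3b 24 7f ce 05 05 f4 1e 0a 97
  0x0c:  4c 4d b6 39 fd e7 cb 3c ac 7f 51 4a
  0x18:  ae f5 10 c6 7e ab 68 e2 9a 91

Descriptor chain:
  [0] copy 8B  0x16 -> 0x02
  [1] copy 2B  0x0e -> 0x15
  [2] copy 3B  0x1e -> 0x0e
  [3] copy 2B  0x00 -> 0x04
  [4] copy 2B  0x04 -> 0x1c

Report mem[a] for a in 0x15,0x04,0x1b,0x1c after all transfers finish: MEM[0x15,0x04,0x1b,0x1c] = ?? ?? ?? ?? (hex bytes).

  after D0: wrote 8B at 0x02 = 514aaef510c67eab
  after D1: wrote 2B at 0x15 = b639
  after D2: wrote 3B at 0x0e = 68e29a
  after D3: wrote 2B at 0x04 = 838f
  after D4: wrote 2B at 0x1c = 838f
query mem[0x15]=0xb6, mem[0x04]=0x83, mem[0x1b]=0xc6, mem[0x1c]=0x83

MEM[0x15,0x04,0x1b,0x1c] = b6 83 c6 83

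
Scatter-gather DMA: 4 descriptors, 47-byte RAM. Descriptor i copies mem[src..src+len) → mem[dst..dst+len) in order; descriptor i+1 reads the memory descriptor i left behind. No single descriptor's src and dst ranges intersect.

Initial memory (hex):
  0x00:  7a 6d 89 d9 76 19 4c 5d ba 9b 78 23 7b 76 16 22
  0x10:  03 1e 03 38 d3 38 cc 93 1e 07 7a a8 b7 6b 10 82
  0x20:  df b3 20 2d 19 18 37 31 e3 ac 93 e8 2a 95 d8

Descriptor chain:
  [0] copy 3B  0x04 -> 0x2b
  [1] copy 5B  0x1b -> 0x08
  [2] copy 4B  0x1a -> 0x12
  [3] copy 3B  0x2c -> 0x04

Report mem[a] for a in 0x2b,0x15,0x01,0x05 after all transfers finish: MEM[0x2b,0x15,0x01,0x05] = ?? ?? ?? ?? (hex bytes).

MEM[0x2b,0x15,0x01,0x05] = 76 6b 6d 4c

  after D0: wrote 3B at 0x2b = 76194c
  after D1: wrote 5B at 0x08 = a8b76b1082
  after D2: wrote 4B at 0x12 = 7aa8b76b
  after D3: wrote 3B at 0x04 = 194cd8
query mem[0x2b]=0x76, mem[0x15]=0x6b, mem[0x01]=0x6d, mem[0x05]=0x4c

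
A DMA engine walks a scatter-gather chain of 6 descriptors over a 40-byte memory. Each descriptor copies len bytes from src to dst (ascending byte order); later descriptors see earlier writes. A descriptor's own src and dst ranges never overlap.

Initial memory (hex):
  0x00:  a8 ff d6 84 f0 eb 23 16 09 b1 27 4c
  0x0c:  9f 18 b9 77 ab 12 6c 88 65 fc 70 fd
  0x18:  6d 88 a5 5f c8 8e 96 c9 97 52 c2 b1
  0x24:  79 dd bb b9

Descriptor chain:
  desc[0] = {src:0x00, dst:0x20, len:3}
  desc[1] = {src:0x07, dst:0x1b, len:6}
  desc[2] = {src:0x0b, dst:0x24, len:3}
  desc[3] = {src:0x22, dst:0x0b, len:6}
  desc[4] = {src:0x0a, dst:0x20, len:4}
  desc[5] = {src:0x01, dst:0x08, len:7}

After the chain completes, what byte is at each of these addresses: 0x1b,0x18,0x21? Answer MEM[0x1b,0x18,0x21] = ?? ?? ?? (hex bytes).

[0] 0x00->0x20 len=3 : a8 ff d6
[1] 0x07->0x1b len=6 : 16 09 b1 27 4c 9f
[2] 0x0b->0x24 len=3 : 4c 9f 18
[3] 0x22->0x0b len=6 : d6 b1 4c 9f 18 b9
[4] 0x0a->0x20 len=4 : 27 d6 b1 4c
[5] 0x01->0x08 len=7 : ff d6 84 f0 eb 23 16
query mem[0x1b]=0x16, mem[0x18]=0x6d, mem[0x21]=0xd6

MEM[0x1b,0x18,0x21] = 16 6d d6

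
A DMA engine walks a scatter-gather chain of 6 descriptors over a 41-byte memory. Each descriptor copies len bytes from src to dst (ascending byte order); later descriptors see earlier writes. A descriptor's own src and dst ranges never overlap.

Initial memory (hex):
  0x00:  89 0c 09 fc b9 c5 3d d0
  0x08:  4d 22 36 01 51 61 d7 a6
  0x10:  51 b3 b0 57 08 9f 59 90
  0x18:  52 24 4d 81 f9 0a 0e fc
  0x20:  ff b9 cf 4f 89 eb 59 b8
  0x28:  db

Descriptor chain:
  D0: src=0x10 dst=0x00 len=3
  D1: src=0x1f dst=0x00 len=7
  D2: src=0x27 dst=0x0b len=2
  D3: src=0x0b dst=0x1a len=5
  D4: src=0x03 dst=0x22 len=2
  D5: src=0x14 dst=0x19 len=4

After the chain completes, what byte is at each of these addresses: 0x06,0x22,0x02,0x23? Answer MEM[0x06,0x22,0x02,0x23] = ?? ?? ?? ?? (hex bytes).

D0: mem[0x00..0x02] <- [51 b3 b0]
D1: mem[0x00..0x06] <- [fc ff b9 cf 4f 89 eb]
D2: mem[0x0b..0x0c] <- [b8 db]
D3: mem[0x1a..0x1e] <- [b8 db 61 d7 a6]
D4: mem[0x22..0x23] <- [cf 4f]
D5: mem[0x19..0x1c] <- [08 9f 59 90]
query mem[0x06]=0xeb, mem[0x22]=0xcf, mem[0x02]=0xb9, mem[0x23]=0x4f

MEM[0x06,0x22,0x02,0x23] = eb cf b9 4f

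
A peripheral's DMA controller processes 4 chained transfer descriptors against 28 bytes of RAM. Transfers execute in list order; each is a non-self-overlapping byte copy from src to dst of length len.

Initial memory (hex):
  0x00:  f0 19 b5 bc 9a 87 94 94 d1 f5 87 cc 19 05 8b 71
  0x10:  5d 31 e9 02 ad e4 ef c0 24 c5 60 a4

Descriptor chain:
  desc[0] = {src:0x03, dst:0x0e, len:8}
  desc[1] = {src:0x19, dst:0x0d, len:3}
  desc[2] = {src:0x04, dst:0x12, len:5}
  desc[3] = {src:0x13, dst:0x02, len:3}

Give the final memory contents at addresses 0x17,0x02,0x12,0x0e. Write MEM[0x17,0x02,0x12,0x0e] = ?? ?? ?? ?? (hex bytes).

MEM[0x17,0x02,0x12,0x0e] = c0 87 9a 60

#0 dst[0x0e+8] := {0xbc,0x9a,0x87,0x94,0x94,0xd1,0xf5,0x87}
#1 dst[0x0d+3] := {0xc5,0x60,0xa4}
#2 dst[0x12+5] := {0x9a,0x87,0x94,0x94,0xd1}
#3 dst[0x02+3] := {0x87,0x94,0x94}
query mem[0x17]=0xc0, mem[0x02]=0x87, mem[0x12]=0x9a, mem[0x0e]=0x60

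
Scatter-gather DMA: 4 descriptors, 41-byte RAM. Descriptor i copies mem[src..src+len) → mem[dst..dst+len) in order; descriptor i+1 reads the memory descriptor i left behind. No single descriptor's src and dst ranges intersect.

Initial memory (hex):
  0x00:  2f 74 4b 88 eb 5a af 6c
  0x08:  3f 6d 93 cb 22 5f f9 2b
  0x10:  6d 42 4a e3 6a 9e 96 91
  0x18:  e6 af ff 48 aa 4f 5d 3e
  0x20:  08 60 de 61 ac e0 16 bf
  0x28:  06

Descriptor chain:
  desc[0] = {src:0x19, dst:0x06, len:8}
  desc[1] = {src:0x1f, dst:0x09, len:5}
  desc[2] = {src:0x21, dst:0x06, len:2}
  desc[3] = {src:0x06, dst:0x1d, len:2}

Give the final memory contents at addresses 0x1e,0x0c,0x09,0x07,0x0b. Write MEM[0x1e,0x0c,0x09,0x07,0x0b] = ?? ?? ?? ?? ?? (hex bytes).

#0 dst[0x06+8] := {0xaf,0xff,0x48,0xaa,0x4f,0x5d,0x3e,0x08}
#1 dst[0x09+5] := {0x3e,0x08,0x60,0xde,0x61}
#2 dst[0x06+2] := {0x60,0xde}
#3 dst[0x1d+2] := {0x60,0xde}
query mem[0x1e]=0xde, mem[0x0c]=0xde, mem[0x09]=0x3e, mem[0x07]=0xde, mem[0x0b]=0x60

MEM[0x1e,0x0c,0x09,0x07,0x0b] = de de 3e de 60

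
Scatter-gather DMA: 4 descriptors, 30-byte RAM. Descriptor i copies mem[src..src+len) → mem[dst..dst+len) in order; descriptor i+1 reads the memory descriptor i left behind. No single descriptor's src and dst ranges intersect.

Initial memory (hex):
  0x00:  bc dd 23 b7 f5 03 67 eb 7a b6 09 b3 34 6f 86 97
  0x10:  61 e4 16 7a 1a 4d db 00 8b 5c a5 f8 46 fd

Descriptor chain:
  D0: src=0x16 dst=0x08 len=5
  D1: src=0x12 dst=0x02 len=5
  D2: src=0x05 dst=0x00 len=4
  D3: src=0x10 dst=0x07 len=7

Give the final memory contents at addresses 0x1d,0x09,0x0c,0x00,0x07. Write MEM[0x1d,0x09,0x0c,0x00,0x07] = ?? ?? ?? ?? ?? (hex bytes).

#0 dst[0x08+5] := {0xdb,0x00,0x8b,0x5c,0xa5}
#1 dst[0x02+5] := {0x16,0x7a,0x1a,0x4d,0xdb}
#2 dst[0x00+4] := {0x4d,0xdb,0xeb,0xdb}
#3 dst[0x07+7] := {0x61,0xe4,0x16,0x7a,0x1a,0x4d,0xdb}
query mem[0x1d]=0xfd, mem[0x09]=0x16, mem[0x0c]=0x4d, mem[0x00]=0x4d, mem[0x07]=0x61

MEM[0x1d,0x09,0x0c,0x00,0x07] = fd 16 4d 4d 61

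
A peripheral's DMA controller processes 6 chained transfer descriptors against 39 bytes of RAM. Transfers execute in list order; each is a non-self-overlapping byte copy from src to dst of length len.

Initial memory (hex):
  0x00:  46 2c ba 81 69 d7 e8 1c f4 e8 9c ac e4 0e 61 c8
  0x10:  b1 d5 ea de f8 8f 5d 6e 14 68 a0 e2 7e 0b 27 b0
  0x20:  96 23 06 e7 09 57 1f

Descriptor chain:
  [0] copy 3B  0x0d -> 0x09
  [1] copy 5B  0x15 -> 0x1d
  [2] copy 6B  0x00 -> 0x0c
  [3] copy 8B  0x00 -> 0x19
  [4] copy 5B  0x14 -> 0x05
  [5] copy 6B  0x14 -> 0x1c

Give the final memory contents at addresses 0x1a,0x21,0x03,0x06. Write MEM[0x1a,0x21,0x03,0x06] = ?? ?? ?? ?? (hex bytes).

#0 dst[0x09+3] := {0x0e,0x61,0xc8}
#1 dst[0x1d+5] := {0x8f,0x5d,0x6e,0x14,0x68}
#2 dst[0x0c+6] := {0x46,0x2c,0xba,0x81,0x69,0xd7}
#3 dst[0x19+8] := {0x46,0x2c,0xba,0x81,0x69,0xd7,0xe8,0x1c}
#4 dst[0x05+5] := {0xf8,0x8f,0x5d,0x6e,0x14}
#5 dst[0x1c+6] := {0xf8,0x8f,0x5d,0x6e,0x14,0x46}
query mem[0x1a]=0x2c, mem[0x21]=0x46, mem[0x03]=0x81, mem[0x06]=0x8f

MEM[0x1a,0x21,0x03,0x06] = 2c 46 81 8f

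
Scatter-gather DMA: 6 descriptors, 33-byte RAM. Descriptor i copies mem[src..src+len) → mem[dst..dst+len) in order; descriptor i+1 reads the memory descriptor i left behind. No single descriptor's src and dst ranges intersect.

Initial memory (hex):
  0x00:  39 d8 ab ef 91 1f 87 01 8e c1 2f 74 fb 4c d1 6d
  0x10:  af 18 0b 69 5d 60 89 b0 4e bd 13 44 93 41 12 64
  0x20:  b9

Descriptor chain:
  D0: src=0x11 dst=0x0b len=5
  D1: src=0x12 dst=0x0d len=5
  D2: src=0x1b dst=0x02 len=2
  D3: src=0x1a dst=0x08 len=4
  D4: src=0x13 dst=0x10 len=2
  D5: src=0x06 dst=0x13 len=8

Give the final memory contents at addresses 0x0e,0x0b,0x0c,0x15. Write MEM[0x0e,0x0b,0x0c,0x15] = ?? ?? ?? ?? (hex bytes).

MEM[0x0e,0x0b,0x0c,0x15] = 69 41 0b 13

[0] 0x11->0x0b len=5 : 18 0b 69 5d 60
[1] 0x12->0x0d len=5 : 0b 69 5d 60 89
[2] 0x1b->0x02 len=2 : 44 93
[3] 0x1a->0x08 len=4 : 13 44 93 41
[4] 0x13->0x10 len=2 : 69 5d
[5] 0x06->0x13 len=8 : 87 01 13 44 93 41 0b 0b
query mem[0x0e]=0x69, mem[0x0b]=0x41, mem[0x0c]=0x0b, mem[0x15]=0x13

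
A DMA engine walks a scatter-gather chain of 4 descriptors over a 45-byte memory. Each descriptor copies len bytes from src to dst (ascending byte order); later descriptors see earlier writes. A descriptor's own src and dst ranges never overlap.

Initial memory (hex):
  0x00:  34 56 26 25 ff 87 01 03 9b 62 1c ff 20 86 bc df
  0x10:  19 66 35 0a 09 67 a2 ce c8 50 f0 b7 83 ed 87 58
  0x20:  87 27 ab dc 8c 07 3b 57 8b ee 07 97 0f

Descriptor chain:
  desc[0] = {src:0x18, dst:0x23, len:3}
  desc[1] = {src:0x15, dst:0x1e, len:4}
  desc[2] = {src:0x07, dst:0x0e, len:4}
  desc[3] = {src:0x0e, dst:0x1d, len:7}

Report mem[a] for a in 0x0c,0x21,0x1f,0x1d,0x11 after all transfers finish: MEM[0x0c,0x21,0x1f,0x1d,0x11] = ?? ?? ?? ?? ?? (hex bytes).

[0] 0x18->0x23 len=3 : c8 50 f0
[1] 0x15->0x1e len=4 : 67 a2 ce c8
[2] 0x07->0x0e len=4 : 03 9b 62 1c
[3] 0x0e->0x1d len=7 : 03 9b 62 1c 35 0a 09
query mem[0x0c]=0x20, mem[0x21]=0x35, mem[0x1f]=0x62, mem[0x1d]=0x03, mem[0x11]=0x1c

MEM[0x0c,0x21,0x1f,0x1d,0x11] = 20 35 62 03 1c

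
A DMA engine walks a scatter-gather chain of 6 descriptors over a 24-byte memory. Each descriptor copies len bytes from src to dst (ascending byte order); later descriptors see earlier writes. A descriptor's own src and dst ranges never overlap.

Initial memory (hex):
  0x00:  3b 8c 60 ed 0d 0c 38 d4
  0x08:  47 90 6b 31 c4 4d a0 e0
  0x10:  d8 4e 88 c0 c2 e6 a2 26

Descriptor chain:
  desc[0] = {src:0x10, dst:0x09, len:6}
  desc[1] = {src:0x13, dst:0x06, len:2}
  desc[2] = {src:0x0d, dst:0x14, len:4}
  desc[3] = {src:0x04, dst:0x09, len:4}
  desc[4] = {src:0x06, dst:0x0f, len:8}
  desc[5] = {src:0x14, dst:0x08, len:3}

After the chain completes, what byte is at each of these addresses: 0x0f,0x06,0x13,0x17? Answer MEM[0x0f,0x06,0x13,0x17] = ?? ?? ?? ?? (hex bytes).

MEM[0x0f,0x06,0x13,0x17] = c0 c0 0c d8

#0 dst[0x09+6] := {0xd8,0x4e,0x88,0xc0,0xc2,0xe6}
#1 dst[0x06+2] := {0xc0,0xc2}
#2 dst[0x14+4] := {0xc2,0xe6,0xe0,0xd8}
#3 dst[0x09+4] := {0x0d,0x0c,0xc0,0xc2}
#4 dst[0x0f+8] := {0xc0,0xc2,0x47,0x0d,0x0c,0xc0,0xc2,0xc2}
#5 dst[0x08+3] := {0xc0,0xc2,0xc2}
query mem[0x0f]=0xc0, mem[0x06]=0xc0, mem[0x13]=0x0c, mem[0x17]=0xd8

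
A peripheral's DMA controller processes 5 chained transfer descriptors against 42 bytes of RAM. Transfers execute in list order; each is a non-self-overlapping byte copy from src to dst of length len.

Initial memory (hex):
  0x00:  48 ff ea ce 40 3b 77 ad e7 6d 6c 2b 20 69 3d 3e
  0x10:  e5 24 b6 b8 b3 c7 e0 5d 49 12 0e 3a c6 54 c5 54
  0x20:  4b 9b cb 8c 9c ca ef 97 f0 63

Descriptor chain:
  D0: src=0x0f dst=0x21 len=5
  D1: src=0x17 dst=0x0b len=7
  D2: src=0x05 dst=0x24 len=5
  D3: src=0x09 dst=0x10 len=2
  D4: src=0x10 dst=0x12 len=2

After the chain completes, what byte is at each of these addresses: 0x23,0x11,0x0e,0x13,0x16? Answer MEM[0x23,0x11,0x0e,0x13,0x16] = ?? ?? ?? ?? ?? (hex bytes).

#0 dst[0x21+5] := {0x3e,0xe5,0x24,0xb6,0xb8}
#1 dst[0x0b+7] := {0x5d,0x49,0x12,0x0e,0x3a,0xc6,0x54}
#2 dst[0x24+5] := {0x3b,0x77,0xad,0xe7,0x6d}
#3 dst[0x10+2] := {0x6d,0x6c}
#4 dst[0x12+2] := {0x6d,0x6c}
query mem[0x23]=0x24, mem[0x11]=0x6c, mem[0x0e]=0x0e, mem[0x13]=0x6c, mem[0x16]=0xe0

MEM[0x23,0x11,0x0e,0x13,0x16] = 24 6c 0e 6c e0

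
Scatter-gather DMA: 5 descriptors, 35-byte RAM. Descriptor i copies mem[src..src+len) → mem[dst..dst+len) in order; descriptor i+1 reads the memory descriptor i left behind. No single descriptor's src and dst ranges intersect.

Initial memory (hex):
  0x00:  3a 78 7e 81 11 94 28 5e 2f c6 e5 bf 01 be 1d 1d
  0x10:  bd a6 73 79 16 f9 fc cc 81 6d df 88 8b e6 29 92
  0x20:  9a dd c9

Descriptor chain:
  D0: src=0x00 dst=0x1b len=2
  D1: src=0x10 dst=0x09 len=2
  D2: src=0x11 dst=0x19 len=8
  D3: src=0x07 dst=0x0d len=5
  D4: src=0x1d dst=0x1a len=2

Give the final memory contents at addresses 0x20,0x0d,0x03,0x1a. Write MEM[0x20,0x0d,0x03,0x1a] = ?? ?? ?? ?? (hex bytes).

#0 dst[0x1b+2] := {0x3a,0x78}
#1 dst[0x09+2] := {0xbd,0xa6}
#2 dst[0x19+8] := {0xa6,0x73,0x79,0x16,0xf9,0xfc,0xcc,0x81}
#3 dst[0x0d+5] := {0x5e,0x2f,0xbd,0xa6,0xbf}
#4 dst[0x1a+2] := {0xf9,0xfc}
query mem[0x20]=0x81, mem[0x0d]=0x5e, mem[0x03]=0x81, mem[0x1a]=0xf9

MEM[0x20,0x0d,0x03,0x1a] = 81 5e 81 f9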